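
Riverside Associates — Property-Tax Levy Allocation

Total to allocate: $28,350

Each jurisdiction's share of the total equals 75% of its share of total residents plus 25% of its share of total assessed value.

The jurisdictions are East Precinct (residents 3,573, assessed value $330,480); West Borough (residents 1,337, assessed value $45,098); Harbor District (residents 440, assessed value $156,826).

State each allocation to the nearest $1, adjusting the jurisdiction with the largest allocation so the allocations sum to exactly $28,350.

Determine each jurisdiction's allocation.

Totals — residents 5,350, assessed value 532,404.
Blended shares (75% residents + 25% assessed value): East Precinct 0.6561; West Borough 0.2086; Harbor District 0.1353.
Unrounded shares: East Precinct 18,599.61; West Borough 5,913.99; Harbor District 3,836.40.
At nearest $1: East Precinct $18,600; West Borough $5,914; Harbor District $3,836. Sum = $28,350.
No rounding difference to absorb.

East Precinct: $18,600 | West Borough: $5,914 | Harbor District: $3,836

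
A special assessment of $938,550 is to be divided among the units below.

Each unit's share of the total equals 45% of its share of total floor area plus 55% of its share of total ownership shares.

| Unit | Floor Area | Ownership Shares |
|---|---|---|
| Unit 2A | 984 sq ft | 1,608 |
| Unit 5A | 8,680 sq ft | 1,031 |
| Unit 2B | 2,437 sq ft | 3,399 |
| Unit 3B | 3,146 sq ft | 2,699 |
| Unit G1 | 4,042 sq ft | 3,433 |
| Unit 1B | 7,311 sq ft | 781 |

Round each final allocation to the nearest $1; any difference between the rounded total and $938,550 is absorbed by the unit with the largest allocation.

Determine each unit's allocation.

Floor area total 26,600; ownership shares total 12,951.
Blended shares (45% floor area + 55% ownership shares): Unit 2A 0.0849; Unit 5A 0.1906; Unit 2B 0.1856; Unit 3B 0.1678; Unit G1 0.2142; Unit 1B 0.1568.
Raw shares: Unit 2A 79,715.54; Unit 5A 178,912.38; Unit 2B 174,171.76; Unit 3B 157,528.39; Unit G1 201,010.69; Unit 1B 147,211.24.
After rounding ($1): Unit 2A $79,716; Unit 5A $178,912; Unit 2B $174,172; Unit 3B $157,528; Unit G1 $201,011; Unit 1B $147,211. Sum = $938,550.
Sum already equals the total — no adjustment.

Unit 2A: $79,716 | Unit 5A: $178,912 | Unit 2B: $174,172 | Unit 3B: $157,528 | Unit G1: $201,011 | Unit 1B: $147,211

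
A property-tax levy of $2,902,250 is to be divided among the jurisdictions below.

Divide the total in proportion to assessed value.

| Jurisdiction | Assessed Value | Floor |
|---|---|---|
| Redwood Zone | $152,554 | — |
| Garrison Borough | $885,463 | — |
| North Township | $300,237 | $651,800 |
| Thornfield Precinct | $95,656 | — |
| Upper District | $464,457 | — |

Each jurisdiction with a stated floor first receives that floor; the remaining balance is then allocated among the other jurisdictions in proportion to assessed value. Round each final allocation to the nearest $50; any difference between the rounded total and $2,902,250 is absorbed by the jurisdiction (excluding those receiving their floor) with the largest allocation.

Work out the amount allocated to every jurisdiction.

Guaranteed amounts: North Township $651,800. Residual $2,250,450.
Residual split over remaining assessed value 1,598,130: Redwood Zone 214,823.04 → $214,800; Garrison Borough 1,246,888.68 → $1,246,900; Thornfield Precinct 134,700.58 → $134,700; Upper District 654,037.69 → $654,050.

Redwood Zone: $214,800 | Garrison Borough: $1,246,900 | North Township: $651,800 | Thornfield Precinct: $134,700 | Upper District: $654,050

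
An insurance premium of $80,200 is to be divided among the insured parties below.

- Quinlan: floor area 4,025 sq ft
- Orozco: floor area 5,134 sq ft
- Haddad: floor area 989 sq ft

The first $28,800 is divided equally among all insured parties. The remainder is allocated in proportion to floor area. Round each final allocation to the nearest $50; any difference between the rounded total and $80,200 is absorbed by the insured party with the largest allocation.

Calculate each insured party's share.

First tranche $28,800 split equally: $9,600 each.
Remainder $51,400 by floor area (total 10,148): Quinlan 20,386.78 → $20,400; Orozco 26,003.90 → $26,000; Haddad 5,009.32 → $5,000.
Totals: Quinlan $9,600 + $20,400 = $30,000; Orozco $9,600 + $26,000 = $35,600; Haddad $9,600 + $5,000 = $14,600.

Quinlan: $30,000; Orozco: $35,600; Haddad: $14,600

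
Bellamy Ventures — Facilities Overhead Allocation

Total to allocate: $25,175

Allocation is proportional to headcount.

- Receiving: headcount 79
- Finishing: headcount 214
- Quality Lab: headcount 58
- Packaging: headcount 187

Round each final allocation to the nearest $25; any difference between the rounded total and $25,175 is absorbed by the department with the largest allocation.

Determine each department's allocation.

Receiving: $3,700 · Finishing: $10,000 · Quality Lab: $2,725 · Packaging: $8,750

Combined headcount = 538.
Raw shares: Receiving 79/538 × $25,175 = 3,696.70; Finishing 214/538 × $25,175 = 10,013.85; Quality Lab 58/538 × $25,175 = 2,714.03; Packaging 187/538 × $25,175 = 8,750.42.
At nearest $25: Receiving $3,700; Finishing $10,025; Quality Lab $2,725; Packaging $8,750. Sum = $25,200.
Difference $25,175 − $25,200 = −$25 applied to largest allocation (Finishing): Finishing becomes $10,000.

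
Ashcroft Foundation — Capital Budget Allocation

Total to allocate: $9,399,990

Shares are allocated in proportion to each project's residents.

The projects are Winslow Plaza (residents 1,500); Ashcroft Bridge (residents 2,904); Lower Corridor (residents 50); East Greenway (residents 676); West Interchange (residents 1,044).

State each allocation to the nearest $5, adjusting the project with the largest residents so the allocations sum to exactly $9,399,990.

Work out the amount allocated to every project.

Winslow Plaza: $2,283,770 · Ashcroft Bridge: $4,421,370 · Lower Corridor: $76,125 · East Greenway: $1,029,220 · West Interchange: $1,589,505

Residents total: 6,174.
Unrounded shares: Winslow Plaza 1,500/6,174 × $9,399,990 = 2,283,768.22; Ashcroft Bridge 2,904/6,174 × $9,399,990 = 4,421,375.28; Lower Corridor 50/6,174 × $9,399,990 = 76,125.61; East Greenway 676/6,174 × $9,399,990 = 1,029,218.21; West Interchange 1,044/6,174 × $9,399,990 = 1,589,502.68.
Rounded to nearest $5: Winslow Plaza $2,283,770; Ashcroft Bridge $4,421,375; Lower Corridor $76,125; East Greenway $1,029,220; West Interchange $1,589,505. Sum = $9,399,995.
Difference $9,399,990 − $9,399,995 = −$5 applied to largest residents (Ashcroft Bridge): Ashcroft Bridge becomes $4,421,370.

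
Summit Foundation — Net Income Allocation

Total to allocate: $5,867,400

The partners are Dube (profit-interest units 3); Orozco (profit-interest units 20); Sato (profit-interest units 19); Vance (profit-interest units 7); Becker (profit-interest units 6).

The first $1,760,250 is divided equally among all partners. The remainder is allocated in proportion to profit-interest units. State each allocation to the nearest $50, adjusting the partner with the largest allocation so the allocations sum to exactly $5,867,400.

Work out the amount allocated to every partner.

Equal tier: $1,760,250 ÷ 5 = $352,050 apiece.
Remainder $4,107,150 by profit-interest units (total 55): Dube 224,026.36 → $224,050; Orozco 1,493,509.09 → $1,493,500; Sato 1,418,833.64 → $1,418,850; Vance 522,728.18 → $522,750; Becker 448,052.73 → $448,050.
Rounding difference −$50 on remainder applied to Orozco.
Totals: Dube $352,050 + $224,050 = $576,100; Orozco $352,050 + $1,493,450 = $1,845,500; Sato $352,050 + $1,418,850 = $1,770,900; Vance $352,050 + $522,750 = $874,800; Becker $352,050 + $448,050 = $800,100.

Dube: $576,100; Orozco: $1,845,500; Sato: $1,770,900; Vance: $874,800; Becker: $800,100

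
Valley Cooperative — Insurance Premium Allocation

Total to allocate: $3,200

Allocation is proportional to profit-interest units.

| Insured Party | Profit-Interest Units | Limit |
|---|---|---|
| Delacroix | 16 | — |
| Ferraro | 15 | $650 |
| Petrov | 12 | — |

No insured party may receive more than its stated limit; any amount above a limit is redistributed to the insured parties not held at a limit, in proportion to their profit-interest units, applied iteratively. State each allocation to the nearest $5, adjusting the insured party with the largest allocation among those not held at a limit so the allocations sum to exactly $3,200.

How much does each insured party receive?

Delacroix: $1,455 | Ferraro: $650 | Petrov: $1,095

Sum of profit-interest units: 43.
Unconstrained shares: Delacroix 1,190.70; Ferraro 1,116.28; Petrov 893.02.
Held at cap: Ferraro ($650); balance $2,550 reallocated over remaining profit-interest units 28.
Remaining shares: Delacroix 1,457.14 → $1,455; Petrov 1,092.86 → $1,095.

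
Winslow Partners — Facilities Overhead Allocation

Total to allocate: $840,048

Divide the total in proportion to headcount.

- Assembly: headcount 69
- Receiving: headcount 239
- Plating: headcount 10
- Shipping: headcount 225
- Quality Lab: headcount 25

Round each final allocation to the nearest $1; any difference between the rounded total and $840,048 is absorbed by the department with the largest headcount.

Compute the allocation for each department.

Combined headcount = 69 + 239 + 10 + 225 + 25 = 568.
Pro-rata amounts: Assembly 102,048.08; Receiving 353,470.90; Plating 14,789.58; Shipping 332,765.49; Quality Lab 36,973.94.
After rounding ($1): Assembly $102,048; Receiving $353,471; Plating $14,790; Shipping $332,765; Quality Lab $36,974. Sum = $840,048.
Rounded total matches; no reconciliation needed.

Assembly: $102,048; Receiving: $353,471; Plating: $14,790; Shipping: $332,765; Quality Lab: $36,974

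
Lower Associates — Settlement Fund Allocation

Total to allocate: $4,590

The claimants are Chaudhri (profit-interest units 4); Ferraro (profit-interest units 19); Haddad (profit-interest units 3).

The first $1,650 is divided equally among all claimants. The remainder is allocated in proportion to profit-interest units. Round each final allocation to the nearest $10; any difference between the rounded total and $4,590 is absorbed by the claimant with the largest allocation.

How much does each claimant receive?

Equal tier: $1,650 ÷ 3 = $550 apiece.
Remainder $2,940 by profit-interest units (total 26): Chaudhri 452.31 → $450; Ferraro 2,148.46 → $2,150; Haddad 339.23 → $340.
Totals: Chaudhri $550 + $450 = $1,000; Ferraro $550 + $2,150 = $2,700; Haddad $550 + $340 = $890.

Chaudhri: $1,000; Ferraro: $2,700; Haddad: $890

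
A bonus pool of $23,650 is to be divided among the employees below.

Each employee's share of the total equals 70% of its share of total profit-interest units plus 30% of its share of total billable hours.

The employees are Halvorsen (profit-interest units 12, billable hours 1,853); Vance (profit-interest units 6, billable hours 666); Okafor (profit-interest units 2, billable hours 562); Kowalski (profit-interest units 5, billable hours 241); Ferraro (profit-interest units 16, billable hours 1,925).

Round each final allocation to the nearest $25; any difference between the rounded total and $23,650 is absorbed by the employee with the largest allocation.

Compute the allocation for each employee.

Profit-interest units total 41; billable hours total 5,247.
Composite weights (70% profit-interest units + 30% billable hours): Halvorsen 0.3108; Vance 0.1405; Okafor 0.0663; Kowalski 0.0991; Ferraro 0.3832.
Unrounded shares: Halvorsen 7,350.99; Vance 3,323.25; Okafor 1,567.50; Kowalski 2,344.78; Ferraro 9,063.48.
At nearest $25: Halvorsen $7,350; Vance $3,325; Okafor $1,575; Kowalski $2,350; Ferraro $9,075. Sum = $23,675.
Difference $23,650 − $23,675 = −$25 applied to largest allocation (Ferraro): Ferraro becomes $9,050.

Halvorsen: $7,350; Vance: $3,325; Okafor: $1,575; Kowalski: $2,350; Ferraro: $9,050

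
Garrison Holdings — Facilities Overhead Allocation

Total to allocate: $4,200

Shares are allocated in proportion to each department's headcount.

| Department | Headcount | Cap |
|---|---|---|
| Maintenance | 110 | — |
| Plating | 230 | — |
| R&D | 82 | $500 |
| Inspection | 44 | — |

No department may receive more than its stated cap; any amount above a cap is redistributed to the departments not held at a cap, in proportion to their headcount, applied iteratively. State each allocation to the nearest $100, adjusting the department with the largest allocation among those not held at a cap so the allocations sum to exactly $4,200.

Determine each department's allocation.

Maintenance: $1,100 · Plating: $2,200 · R&D: $500 · Inspection: $400

Combined headcount = 466.
Pro-rata shares before constraints: Maintenance 991.42; Plating 2,072.96; R&D 739.06; Inspection 396.57.
Cap binds for R&D ($500); remaining pool $3,700 reallocated over remaining headcount 384.
Shares after redistribution: Maintenance 1,059.90 → $1,100; Plating 2,216.15 → $2,200; Inspection 423.96 → $400.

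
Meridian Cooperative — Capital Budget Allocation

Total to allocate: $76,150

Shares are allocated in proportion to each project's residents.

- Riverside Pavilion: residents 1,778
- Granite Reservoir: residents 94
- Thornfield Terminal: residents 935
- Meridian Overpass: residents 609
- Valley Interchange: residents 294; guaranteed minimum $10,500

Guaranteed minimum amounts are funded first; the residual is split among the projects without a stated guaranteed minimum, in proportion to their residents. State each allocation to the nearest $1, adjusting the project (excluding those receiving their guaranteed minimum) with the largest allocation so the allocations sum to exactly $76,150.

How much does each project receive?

Riverside Pavilion: $34,170 | Granite Reservoir: $1,807 | Thornfield Terminal: $17,969 | Meridian Overpass: $11,704 | Valley Interchange: $10,500

Guaranteed amounts: Valley Interchange $10,500. Remaining pool $65,650.
Remaining pool split over remaining residents 3,416: Riverside Pavilion 34,170.29 → $34,170; Granite Reservoir 1,806.53 → $1,807; Thornfield Terminal 17,969.19 → $17,969; Meridian Overpass 11,704.00 → $11,704.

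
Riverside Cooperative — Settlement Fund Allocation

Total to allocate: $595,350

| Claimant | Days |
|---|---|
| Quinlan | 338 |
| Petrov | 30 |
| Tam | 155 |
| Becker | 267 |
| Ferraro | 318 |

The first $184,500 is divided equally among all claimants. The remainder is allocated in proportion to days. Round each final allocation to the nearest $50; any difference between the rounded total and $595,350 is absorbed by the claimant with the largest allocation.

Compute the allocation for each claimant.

$184,500 shared equally gives $36,900 per claimant.
Remainder $410,850 by days (total 1,108): Quinlan 125,331.50 → $125,350; Petrov 11,124.10 → $11,100; Tam 57,474.50 → $57,450; Becker 99,004.47 → $99,000; Ferraro 117,915.43 → $117,900.
Rounding difference +$50 on remainder applied to Quinlan.
Totals: Quinlan $36,900 + $125,400 = $162,300; Petrov $36,900 + $11,100 = $48,000; Tam $36,900 + $57,450 = $94,350; Becker $36,900 + $99,000 = $135,900; Ferraro $36,900 + $117,900 = $154,800.

Quinlan: $162,300 | Petrov: $48,000 | Tam: $94,350 | Becker: $135,900 | Ferraro: $154,800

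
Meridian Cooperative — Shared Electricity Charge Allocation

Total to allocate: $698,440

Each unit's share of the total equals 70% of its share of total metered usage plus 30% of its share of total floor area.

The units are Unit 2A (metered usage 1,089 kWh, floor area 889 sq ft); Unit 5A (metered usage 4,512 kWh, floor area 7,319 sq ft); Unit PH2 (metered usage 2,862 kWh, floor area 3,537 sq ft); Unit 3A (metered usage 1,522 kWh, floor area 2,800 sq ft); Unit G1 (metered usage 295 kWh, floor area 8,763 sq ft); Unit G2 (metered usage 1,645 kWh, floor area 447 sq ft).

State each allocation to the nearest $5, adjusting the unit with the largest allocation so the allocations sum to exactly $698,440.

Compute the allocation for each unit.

Metered usage total 11,925; floor area total 23,755.
Blended shares (70% metered usage + 30% floor area): Unit 2A 0.0752; Unit 5A 0.3573; Unit PH2 0.2127; Unit 3A 0.1247; Unit G1 0.1280; Unit G2 0.1022.
Unrounded shares: Unit 2A 52,488.91; Unit 5A 249,543.12; Unit PH2 148,536.18; Unit 3A 87,097.35; Unit G1 89,389.00; Unit G2 71,385.44.
At nearest $5: Unit 2A $52,490; Unit 5A $249,545; Unit PH2 $148,535; Unit 3A $87,095; Unit G1 $89,390; Unit G2 $71,385. Sum = $698,440.
Rounded total matches; no reconciliation needed.

Unit 2A: $52,490; Unit 5A: $249,545; Unit PH2: $148,535; Unit 3A: $87,095; Unit G1: $89,390; Unit G2: $71,385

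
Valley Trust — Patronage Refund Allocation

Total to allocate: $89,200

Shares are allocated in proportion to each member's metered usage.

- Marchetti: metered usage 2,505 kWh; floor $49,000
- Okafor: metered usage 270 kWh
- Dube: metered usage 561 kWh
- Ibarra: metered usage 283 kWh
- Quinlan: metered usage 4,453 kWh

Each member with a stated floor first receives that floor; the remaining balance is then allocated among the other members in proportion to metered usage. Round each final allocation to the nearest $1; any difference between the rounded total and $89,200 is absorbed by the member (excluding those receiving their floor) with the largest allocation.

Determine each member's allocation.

Marchetti: $49,000 · Okafor: $1,950 · Dube: $4,051 · Ibarra: $2,044 · Quinlan: $32,155

Fund the minimums — Marchetti $49,000. Remaining pool $40,200.
Remaining pool split over remaining metered usage 5,567: Okafor 1,949.70 → $1,950; Dube 4,051.05 → $4,051; Ibarra 2,043.58 → $2,044; Quinlan 32,155.67 → $32,156.
Rounding difference −$1 applied to Quinlan → $32,155.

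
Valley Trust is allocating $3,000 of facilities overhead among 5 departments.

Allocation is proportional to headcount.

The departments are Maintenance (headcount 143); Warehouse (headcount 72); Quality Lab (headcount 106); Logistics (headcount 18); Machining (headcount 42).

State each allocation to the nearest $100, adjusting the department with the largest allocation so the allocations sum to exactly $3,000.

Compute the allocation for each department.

Total headcount = 381.
Raw shares: Maintenance 143/381 × $3,000 = 1,125.98; Warehouse 72/381 × $3,000 = 566.93; Quality Lab 106/381 × $3,000 = 834.65; Logistics 18/381 × $3,000 = 141.73; Machining 42/381 × $3,000 = 330.71.
Rounded to nearest $100: Maintenance $1,100; Warehouse $600; Quality Lab $800; Logistics $100; Machining $300. Sum = $2,900.
Difference $3,000 − $2,900 = +$100 applied to largest allocation (Maintenance): Maintenance becomes $1,200.

Maintenance: $1,200; Warehouse: $600; Quality Lab: $800; Logistics: $100; Machining: $300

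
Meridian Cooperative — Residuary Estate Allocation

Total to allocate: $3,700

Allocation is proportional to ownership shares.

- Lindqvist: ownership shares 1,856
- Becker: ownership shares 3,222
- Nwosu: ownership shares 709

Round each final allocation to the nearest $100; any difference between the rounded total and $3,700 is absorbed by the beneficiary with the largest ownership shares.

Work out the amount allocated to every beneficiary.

Lindqvist: $1,200 · Becker: $2,000 · Nwosu: $500

Combined ownership shares = 5,787.
Raw shares: Lindqvist 1,856/5,787 × $3,700 = 1,186.66; Becker 3,222/5,787 × $3,700 = 2,060.03; Nwosu 709/5,787 × $3,700 = 453.31.
After rounding ($100): Lindqvist $1,200; Becker $2,100; Nwosu $500. Sum = $3,800.
Difference $3,700 − $3,800 = −$100 applied to largest ownership shares (Becker): Becker becomes $2,000.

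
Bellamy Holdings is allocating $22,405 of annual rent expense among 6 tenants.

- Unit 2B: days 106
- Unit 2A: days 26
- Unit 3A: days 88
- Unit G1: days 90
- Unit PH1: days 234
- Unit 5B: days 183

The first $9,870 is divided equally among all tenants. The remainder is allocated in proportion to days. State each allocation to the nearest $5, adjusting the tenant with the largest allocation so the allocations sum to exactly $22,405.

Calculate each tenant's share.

$9,870 shared equally gives $1,645 per tenant.
Remainder $12,535 by days (total 727): Unit 2B 1,827.66 → $1,830; Unit 2A 448.29 → $450; Unit 3A 1,517.30 → $1,515; Unit G1 1,551.79 → $1,550; Unit PH1 4,034.65 → $4,035; Unit 5B 3,155.30 → $3,155.
Totals: Unit 2B $1,645 + $1,830 = $3,475; Unit 2A $1,645 + $450 = $2,095; Unit 3A $1,645 + $1,515 = $3,160; Unit G1 $1,645 + $1,550 = $3,195; Unit PH1 $1,645 + $4,035 = $5,680; Unit 5B $1,645 + $3,155 = $4,800.

Unit 2B: $3,475 | Unit 2A: $2,095 | Unit 3A: $3,160 | Unit G1: $3,195 | Unit PH1: $5,680 | Unit 5B: $4,800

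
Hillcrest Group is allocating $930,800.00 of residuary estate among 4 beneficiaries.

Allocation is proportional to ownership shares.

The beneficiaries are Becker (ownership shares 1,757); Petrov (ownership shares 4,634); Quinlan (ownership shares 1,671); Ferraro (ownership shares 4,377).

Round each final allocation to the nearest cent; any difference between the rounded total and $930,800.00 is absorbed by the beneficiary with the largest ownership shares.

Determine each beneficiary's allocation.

Becker: $131,474.85 | Petrov: $346,758.35 | Quinlan: $125,039.54 | Ferraro: $327,527.26

Total ownership shares = 1,757 + 4,634 + 1,671 + 4,377 = 12,439.
Proportional shares: Becker 131,474.8452; Petrov 346,758.3568; Quinlan 125,039.5369; Ferraro 327,527.2610.
After rounding (cent): Becker $131,474.85; Petrov $346,758.36; Quinlan $125,039.54; Ferraro $327,527.26. Sum = $930,800.01.
Difference $930,800.00 − $930,800.01 = −$0.01 applied to largest ownership shares (Petrov): Petrov becomes $346,758.35.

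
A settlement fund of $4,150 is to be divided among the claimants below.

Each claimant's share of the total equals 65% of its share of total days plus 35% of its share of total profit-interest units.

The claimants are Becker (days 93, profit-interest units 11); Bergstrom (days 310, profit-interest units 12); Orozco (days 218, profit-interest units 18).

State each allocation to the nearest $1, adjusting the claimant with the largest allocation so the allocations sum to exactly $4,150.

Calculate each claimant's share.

Becker: $794 · Bergstrom: $1,771 · Orozco: $1,585

Days total 621; profit-interest units total 41.
Composite weights (65% days + 35% profit-interest units): Becker 0.1912; Bergstrom 0.4269; Orozco 0.3818.
Unrounded shares: Becker 793.67; Bergstrom 1,771.70; Orozco 1,584.63.
After rounding ($1): Becker $794; Bergstrom $1,772; Orozco $1,585. Sum = $4,151.
Difference $4,150 − $4,151 = −$1 applied to largest allocation (Bergstrom): Bergstrom becomes $1,771.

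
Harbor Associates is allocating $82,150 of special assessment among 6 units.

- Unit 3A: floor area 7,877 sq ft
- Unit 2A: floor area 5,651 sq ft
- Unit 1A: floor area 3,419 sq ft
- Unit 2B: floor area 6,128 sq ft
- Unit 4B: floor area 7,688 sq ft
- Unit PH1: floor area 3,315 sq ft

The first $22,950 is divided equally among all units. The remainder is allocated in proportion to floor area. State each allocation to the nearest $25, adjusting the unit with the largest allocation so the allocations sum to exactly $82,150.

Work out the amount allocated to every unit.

Unit 3A: $17,500 | Unit 2A: $13,650 | Unit 1A: $9,775 | Unit 2B: $14,475 | Unit 4B: $17,175 | Unit PH1: $9,575

$22,950 shared equally gives $3,825 per unit.
Remainder $59,200 by floor area (total 34,078): Unit 3A 13,683.85 → $13,675; Unit 2A 9,816.87 → $9,825; Unit 1A 5,939.46 → $5,950; Unit 2B 10,645.51 → $10,650; Unit 4B 13,355.53 → $13,350; Unit PH1 5,758.79 → $5,750.
Totals: Unit 3A $3,825 + $13,675 = $17,500; Unit 2A $3,825 + $9,825 = $13,650; Unit 1A $3,825 + $5,950 = $9,775; Unit 2B $3,825 + $10,650 = $14,475; Unit 4B $3,825 + $13,350 = $17,175; Unit PH1 $3,825 + $5,750 = $9,575.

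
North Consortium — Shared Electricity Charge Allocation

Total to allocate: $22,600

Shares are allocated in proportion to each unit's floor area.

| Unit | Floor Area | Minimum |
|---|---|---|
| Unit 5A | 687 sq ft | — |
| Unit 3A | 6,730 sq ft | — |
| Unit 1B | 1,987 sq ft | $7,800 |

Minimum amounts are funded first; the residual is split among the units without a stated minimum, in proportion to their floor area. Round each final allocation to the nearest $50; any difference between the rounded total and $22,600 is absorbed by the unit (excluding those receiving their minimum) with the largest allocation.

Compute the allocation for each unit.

Unit 5A: $1,350; Unit 3A: $13,450; Unit 1B: $7,800

Fund the minimums — Unit 1B $7,800. Remaining pool $14,800.
Remaining pool split over remaining floor area 7,417: Unit 5A 1,370.85 → $1,350; Unit 3A 13,429.15 → $13,450.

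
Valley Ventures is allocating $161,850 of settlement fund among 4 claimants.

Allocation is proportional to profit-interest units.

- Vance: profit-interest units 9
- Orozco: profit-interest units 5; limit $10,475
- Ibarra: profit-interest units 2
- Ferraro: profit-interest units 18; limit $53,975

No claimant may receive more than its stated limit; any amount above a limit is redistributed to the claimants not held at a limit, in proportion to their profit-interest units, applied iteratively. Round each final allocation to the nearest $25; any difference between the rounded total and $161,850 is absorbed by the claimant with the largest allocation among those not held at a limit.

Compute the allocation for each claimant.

Vance: $79,700; Orozco: $10,475; Ibarra: $17,700; Ferraro: $53,975

Profit-interest units total: 34.
Unconstrained shares: Vance 42,842.65; Orozco 23,801.47; Ibarra 9,520.59; Ferraro 85,685.29.
Cap binds for Orozco ($10,475), Ferraro ($53,975); remaining pool $97,400 reallocated over remaining profit-interest units 11.
Remaining shares: Vance 79,690.91 → $79,700; Ibarra 17,709.09 → $17,700.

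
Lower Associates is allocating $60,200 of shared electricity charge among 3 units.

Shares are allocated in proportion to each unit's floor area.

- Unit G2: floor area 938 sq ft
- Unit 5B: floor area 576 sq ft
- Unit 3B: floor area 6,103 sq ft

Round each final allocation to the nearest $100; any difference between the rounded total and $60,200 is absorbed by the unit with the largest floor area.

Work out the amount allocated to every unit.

Unit G2: $7,400 | Unit 5B: $4,600 | Unit 3B: $48,200

Floor area total: 938 + 576 + 6,103 = 7,617.
Unrounded shares: Unit G2 7,413.36; Unit 5B 4,552.34; Unit 3B 48,234.29.
After rounding ($100): Unit G2 $7,400; Unit 5B $4,600; Unit 3B $48,200. Sum = $60,200.
No rounding difference to absorb.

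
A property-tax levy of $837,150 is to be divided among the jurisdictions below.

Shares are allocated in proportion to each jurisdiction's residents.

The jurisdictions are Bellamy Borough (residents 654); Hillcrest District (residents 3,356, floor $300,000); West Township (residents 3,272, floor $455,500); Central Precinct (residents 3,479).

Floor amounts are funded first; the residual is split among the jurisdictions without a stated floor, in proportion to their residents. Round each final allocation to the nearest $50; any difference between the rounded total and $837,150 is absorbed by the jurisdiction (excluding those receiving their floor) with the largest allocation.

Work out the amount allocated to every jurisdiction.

Fund the minimums — Hillcrest District $300,000; West Township $455,500. Remaining pool $81,650.
Remaining pool split over remaining residents 4,133: Bellamy Borough 12,920.18 → $12,900; Central Precinct 68,729.82 → $68,750.

Bellamy Borough: $12,900 | Hillcrest District: $300,000 | West Township: $455,500 | Central Precinct: $68,750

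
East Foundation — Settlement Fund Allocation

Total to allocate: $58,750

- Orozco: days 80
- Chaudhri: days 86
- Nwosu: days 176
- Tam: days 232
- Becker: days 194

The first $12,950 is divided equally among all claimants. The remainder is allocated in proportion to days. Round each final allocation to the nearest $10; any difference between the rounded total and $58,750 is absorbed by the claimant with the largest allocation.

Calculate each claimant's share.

Equal tier: $12,950 ÷ 5 = $2,590 apiece.
Remainder $45,800 by days (total 768): Orozco 4,770.83 → $4,770; Chaudhri 5,128.65 → $5,130; Nwosu 10,495.83 → $10,500; Tam 13,835.42 → $13,840; Becker 11,569.27 → $11,570.
Rounding difference −$10 on remainder applied to Tam.
Totals: Orozco $2,590 + $4,770 = $7,360; Chaudhri $2,590 + $5,130 = $7,720; Nwosu $2,590 + $10,500 = $13,090; Tam $2,590 + $13,830 = $16,420; Becker $2,590 + $11,570 = $14,160.

Orozco: $7,360; Chaudhri: $7,720; Nwosu: $13,090; Tam: $16,420; Becker: $14,160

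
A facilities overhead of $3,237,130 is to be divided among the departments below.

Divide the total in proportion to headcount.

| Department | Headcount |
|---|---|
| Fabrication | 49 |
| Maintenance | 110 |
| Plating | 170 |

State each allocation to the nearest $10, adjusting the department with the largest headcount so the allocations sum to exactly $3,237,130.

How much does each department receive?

Combined headcount = 49 + 110 + 170 = 329.
Unrounded shares: Fabrication 482,125.74; Maintenance 1,082,323.10; Plating 1,672,681.16.
After rounding ($10): Fabrication $482,130; Maintenance $1,082,320; Plating $1,672,680. Sum = $3,237,130.
Rounded total matches; no reconciliation needed.

Fabrication: $482,130 · Maintenance: $1,082,320 · Plating: $1,672,680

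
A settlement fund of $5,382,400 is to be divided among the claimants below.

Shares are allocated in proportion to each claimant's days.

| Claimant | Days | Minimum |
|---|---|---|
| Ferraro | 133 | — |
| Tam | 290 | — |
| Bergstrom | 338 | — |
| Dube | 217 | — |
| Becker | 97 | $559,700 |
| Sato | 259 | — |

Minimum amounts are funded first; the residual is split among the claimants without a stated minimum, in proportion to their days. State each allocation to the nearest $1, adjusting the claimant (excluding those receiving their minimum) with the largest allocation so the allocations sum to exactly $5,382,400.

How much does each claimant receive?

Guaranteed amounts: Becker $559,700. Balance $4,822,700.
Balance split over remaining days 1,237: Ferraro 518,527.97 → $518,528; Tam 1,130,624.90 → $1,130,625; Bergstrom 1,317,762.81 → $1,317,763; Dube 846,019.32 → $846,019; Sato 1,009,765.00 → $1,009,765.

Ferraro: $518,528 · Tam: $1,130,625 · Bergstrom: $1,317,763 · Dube: $846,019 · Becker: $559,700 · Sato: $1,009,765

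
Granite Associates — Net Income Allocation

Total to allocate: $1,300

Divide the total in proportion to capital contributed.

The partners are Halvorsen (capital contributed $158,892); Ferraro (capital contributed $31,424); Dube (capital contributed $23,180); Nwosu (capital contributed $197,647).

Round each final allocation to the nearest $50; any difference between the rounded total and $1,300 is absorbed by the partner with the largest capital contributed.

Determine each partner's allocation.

Sum of capital contributed: 158,892 + 31,424 + 23,180 + 197,647 = 411,143.
Proportional shares: Halvorsen 502.40; Ferraro 99.36; Dube 73.29; Nwosu 624.94.
After rounding ($50): Halvorsen $500; Ferraro $100; Dube $50; Nwosu $600. Sum = $1,250.
Difference $1,300 − $1,250 = +$50 applied to largest capital contributed (Nwosu): Nwosu becomes $650.

Halvorsen: $500 · Ferraro: $100 · Dube: $50 · Nwosu: $650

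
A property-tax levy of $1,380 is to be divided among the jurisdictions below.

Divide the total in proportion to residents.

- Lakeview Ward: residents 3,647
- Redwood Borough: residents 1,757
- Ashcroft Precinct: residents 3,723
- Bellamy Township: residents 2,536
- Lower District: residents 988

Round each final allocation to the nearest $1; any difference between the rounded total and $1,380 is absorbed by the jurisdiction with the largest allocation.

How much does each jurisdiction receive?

Lakeview Ward: $398; Redwood Borough: $192; Ashcroft Precinct: $405; Bellamy Township: $277; Lower District: $108

Combined residents = 12,651.
Proportional shares: Lakeview Ward 3,647/12,651 × $1,380 = 397.82; Redwood Borough 1,757/12,651 × $1,380 = 191.66; Ashcroft Precinct 3,723/12,651 × $1,380 = 406.11; Bellamy Township 2,536/12,651 × $1,380 = 276.63; Lower District 988/12,651 × $1,380 = 107.77.
After rounding ($1): Lakeview Ward $398; Redwood Borough $192; Ashcroft Precinct $406; Bellamy Township $277; Lower District $108. Sum = $1,381.
Difference $1,380 − $1,381 = −$1 applied to largest allocation (Ashcroft Precinct): Ashcroft Precinct becomes $405.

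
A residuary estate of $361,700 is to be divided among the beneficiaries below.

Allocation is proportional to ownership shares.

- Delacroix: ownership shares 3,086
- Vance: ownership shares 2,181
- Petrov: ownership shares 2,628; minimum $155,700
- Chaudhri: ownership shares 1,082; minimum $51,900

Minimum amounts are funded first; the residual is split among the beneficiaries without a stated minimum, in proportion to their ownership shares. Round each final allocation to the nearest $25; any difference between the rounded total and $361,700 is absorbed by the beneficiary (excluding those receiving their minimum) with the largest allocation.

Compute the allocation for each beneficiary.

Minimums first: Petrov $155,700; Chaudhri $51,900. Residual $154,100.
Residual split over remaining ownership shares 5,267: Delacroix 90,289.08 → $90,300; Vance 63,810.92 → $63,800.

Delacroix: $90,300; Vance: $63,800; Petrov: $155,700; Chaudhri: $51,900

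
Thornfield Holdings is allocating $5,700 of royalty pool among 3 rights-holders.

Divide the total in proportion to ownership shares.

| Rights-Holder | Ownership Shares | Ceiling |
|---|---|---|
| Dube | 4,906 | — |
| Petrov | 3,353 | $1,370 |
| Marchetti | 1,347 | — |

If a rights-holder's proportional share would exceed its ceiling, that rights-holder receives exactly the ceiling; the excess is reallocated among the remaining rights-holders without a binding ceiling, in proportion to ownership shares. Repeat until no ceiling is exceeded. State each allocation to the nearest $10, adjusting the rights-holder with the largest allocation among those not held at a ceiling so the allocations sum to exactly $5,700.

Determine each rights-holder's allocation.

Sum of ownership shares: 9,606.
Unconstrained shares: Dube 2,911.12; Petrov 1,989.60; Marchetti 799.28.
Capped: Petrov ($1,370); residual $4,330 reallocated over remaining ownership shares 6,253.
Remaining shares: Dube 3,397.25 → $3,400; Marchetti 932.75 → $930.

Dube: $3,400 | Petrov: $1,370 | Marchetti: $930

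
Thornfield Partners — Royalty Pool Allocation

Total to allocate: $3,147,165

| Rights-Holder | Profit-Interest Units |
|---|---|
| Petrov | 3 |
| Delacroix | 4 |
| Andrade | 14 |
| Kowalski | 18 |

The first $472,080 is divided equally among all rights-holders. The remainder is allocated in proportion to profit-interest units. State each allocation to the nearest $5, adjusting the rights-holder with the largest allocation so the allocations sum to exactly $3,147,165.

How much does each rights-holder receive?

Equal tier: $472,080 ÷ 4 = $118,020 apiece.
Remainder $2,675,085 by profit-interest units (total 39): Petrov 205,775.77 → $205,775; Delacroix 274,367.69 → $274,370; Andrade 960,286.92 → $960,285; Kowalski 1,234,654.62 → $1,234,655.
Totals: Petrov $118,020 + $205,775 = $323,795; Delacroix $118,020 + $274,370 = $392,390; Andrade $118,020 + $960,285 = $1,078,305; Kowalski $118,020 + $1,234,655 = $1,352,675.

Petrov: $323,795; Delacroix: $392,390; Andrade: $1,078,305; Kowalski: $1,352,675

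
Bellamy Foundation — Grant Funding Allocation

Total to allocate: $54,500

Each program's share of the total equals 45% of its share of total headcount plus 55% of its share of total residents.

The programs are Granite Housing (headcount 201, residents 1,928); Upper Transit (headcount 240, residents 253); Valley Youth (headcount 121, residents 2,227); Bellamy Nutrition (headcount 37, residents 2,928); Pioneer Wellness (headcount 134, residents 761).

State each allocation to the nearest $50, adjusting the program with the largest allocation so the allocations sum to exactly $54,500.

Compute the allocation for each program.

Headcount total 733; residents total 8,097.
Blended shares (45% headcount + 55% residents): Granite Housing 0.2544; Upper Transit 0.1645; Valley Youth 0.2256; Bellamy Nutrition 0.2216; Pioneer Wellness 0.1340.
Raw shares: Granite Housing 13,862.57; Upper Transit 8,966.62; Valley Youth 12,292.79; Bellamy Nutrition 12,077.38; Pioneer Wellness 7,300.64.
After rounding ($50): Granite Housing $13,850; Upper Transit $8,950; Valley Youth $12,300; Bellamy Nutrition $12,100; Pioneer Wellness $7,300. Sum = $54,500.
No rounding difference to absorb.

Granite Housing: $13,850; Upper Transit: $8,950; Valley Youth: $12,300; Bellamy Nutrition: $12,100; Pioneer Wellness: $7,300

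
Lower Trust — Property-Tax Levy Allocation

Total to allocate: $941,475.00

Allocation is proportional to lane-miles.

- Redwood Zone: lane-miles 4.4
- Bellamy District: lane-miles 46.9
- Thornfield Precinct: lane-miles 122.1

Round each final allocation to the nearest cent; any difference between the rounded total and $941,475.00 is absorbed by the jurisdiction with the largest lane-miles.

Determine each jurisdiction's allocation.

Combined lane-miles = 4.4 + 46.9 + 122.1 = 173.4.
Unrounded shares: Redwood Zone 23,889.7924; Bellamy District 254,643.4689; Thornfield Precinct 662,941.7388.
After rounding (cent): Redwood Zone $23,889.79; Bellamy District $254,643.47; Thornfield Precinct $662,941.74. Sum = $941,475.00.
Sum already equals the total — no adjustment.

Redwood Zone: $23,889.79 | Bellamy District: $254,643.47 | Thornfield Precinct: $662,941.74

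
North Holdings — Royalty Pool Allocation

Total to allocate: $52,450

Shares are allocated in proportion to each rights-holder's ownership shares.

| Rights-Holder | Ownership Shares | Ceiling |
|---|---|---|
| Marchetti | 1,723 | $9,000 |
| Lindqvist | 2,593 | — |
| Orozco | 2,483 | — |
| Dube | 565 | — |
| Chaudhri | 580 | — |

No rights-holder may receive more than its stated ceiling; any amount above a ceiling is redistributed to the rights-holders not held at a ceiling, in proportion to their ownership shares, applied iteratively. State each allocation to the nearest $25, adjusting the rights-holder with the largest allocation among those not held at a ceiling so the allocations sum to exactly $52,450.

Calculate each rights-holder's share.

Ownership shares total: 7,944.
Pro-rata shares before constraints: Marchetti 11,376.05; Lindqvist 17,120.20; Orozco 16,393.93; Dube 3,730.39; Chaudhri 3,829.43.
Cap binds for Marchetti ($9,000); balance $43,450 reallocated over remaining ownership shares 6,221.
Remaining shares: Lindqvist 18,110.57 → $18,100; Orozco 17,342.28 → $17,350; Dube 3,946.19 → $3,950; Chaudhri 4,050.96 → $4,050.

Marchetti: $9,000 | Lindqvist: $18,100 | Orozco: $17,350 | Dube: $3,950 | Chaudhri: $4,050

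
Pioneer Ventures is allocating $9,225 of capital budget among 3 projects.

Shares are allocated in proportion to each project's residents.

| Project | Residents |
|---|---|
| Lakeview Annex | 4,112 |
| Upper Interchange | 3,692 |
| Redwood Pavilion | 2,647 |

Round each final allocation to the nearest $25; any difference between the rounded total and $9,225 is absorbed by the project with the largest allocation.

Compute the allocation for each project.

Lakeview Annex: $3,650 · Upper Interchange: $3,250 · Redwood Pavilion: $2,325

Total residents = 10,451.
Pro-rata amounts: Lakeview Annex 4,112/10,451 × $9,225 = 3,629.62; Upper Interchange 3,692/10,451 × $9,225 = 3,258.89; Redwood Pavilion 2,647/10,451 × $9,225 = 2,336.48.
Rounded to nearest $25: Lakeview Annex $3,625; Upper Interchange $3,250; Redwood Pavilion $2,325. Sum = $9,200.
Difference $9,225 − $9,200 = +$25 applied to largest allocation (Lakeview Annex): Lakeview Annex becomes $3,650.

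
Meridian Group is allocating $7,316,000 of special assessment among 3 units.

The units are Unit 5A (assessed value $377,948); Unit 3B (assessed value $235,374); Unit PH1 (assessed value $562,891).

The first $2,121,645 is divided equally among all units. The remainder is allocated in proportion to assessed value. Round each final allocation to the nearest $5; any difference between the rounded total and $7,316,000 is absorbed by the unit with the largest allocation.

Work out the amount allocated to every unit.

Equal tier: $2,121,645 ÷ 3 = $707,215 apiece.
Remainder $5,194,355 by assessed value (total 1,176,213): Unit 5A 1,669,082.12 → $1,669,080; Unit 3B 1,039,451.28 → $1,039,450; Unit PH1 2,485,821.60 → $2,485,820.
Rounding difference +$5 on remainder applied to Unit PH1.
Totals: Unit 5A $707,215 + $1,669,080 = $2,376,295; Unit 3B $707,215 + $1,039,450 = $1,746,665; Unit PH1 $707,215 + $2,485,825 = $3,193,040.

Unit 5A: $2,376,295 | Unit 3B: $1,746,665 | Unit PH1: $3,193,040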